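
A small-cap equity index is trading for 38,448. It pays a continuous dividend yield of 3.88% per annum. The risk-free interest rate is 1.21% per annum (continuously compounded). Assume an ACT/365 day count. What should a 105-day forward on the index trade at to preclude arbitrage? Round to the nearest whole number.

38,154

F = S·e^((r − q)T) = 38448 · e^((0.0121 − 0.0388) × 105/365)
= 38448 · e^-0.007681 = 38448 × 0.992348
F = 38,154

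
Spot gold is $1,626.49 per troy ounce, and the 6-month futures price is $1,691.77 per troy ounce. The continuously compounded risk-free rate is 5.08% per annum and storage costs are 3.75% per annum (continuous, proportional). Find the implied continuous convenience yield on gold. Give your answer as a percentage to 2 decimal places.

0.96%

F = S·e^((r+u−y)T) ⇒ (r+u−y) = ln(F/S)/T
ln(1691.77/1626.49) = 0.039351; /T ⇒ 0.078702
y = r + u − ln(F/S)/T = 0.0508 + 0.0375 − 0.078702 = 0.009598
y = 0.96%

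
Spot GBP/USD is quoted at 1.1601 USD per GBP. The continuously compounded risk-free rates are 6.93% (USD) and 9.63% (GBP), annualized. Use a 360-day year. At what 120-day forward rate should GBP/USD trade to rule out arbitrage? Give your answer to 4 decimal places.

1.1497

F = S·e^((r_USD − r_GBP)T) = 1.1601 · e^((0.0693 − 0.0963) × 120/360)
= 1.1601 · e^-0.009000 = 1.1601 × 0.991040
F = 1.1497 USD per GBP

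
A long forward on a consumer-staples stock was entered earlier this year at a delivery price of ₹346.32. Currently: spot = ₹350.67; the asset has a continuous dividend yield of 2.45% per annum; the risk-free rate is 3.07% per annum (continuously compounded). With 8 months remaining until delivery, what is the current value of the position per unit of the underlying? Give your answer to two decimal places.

₹5.68

Current fair forward for the remaining 8 months: F = S·e^((r − q)·T), (r − q) = 0.0307 − 0.0245 = 0.0062
F = 350.67 · e^(0.0062 × 8/12) = 350.67 × 1.004142 = 352.1225
Value of long forward = (F − K)·e^(−rT) = (352.1225 − 346.32) · e^(−0.0307·8/12)
= 5.8025 × 0.979741 = 5.68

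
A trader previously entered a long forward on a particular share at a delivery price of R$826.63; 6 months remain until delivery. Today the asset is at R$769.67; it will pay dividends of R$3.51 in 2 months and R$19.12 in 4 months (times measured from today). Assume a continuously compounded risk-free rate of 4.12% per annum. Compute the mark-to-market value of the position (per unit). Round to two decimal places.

PV(remaining dividends) I = 3.51·e^(−0.0412·2/12) + 19.12·e^(−0.0412·4/12) = 22.3452
Current forward F = (S − I)·e^(rT) = (769.67 − 22.3452)·e^(0.0412·6/12) = 747.3248 × 1.020814 = 762.8796
Value (long) = (F − K)·e^(−rT) = (762.8796 − 826.63) × 0.979611 = -62.4506
Value = -R$62.45

-R$62.45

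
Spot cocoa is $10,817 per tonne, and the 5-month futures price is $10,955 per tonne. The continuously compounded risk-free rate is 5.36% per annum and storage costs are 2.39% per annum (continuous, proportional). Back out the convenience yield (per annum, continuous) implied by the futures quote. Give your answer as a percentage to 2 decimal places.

F = S·e^((r+u−y)T) ⇒ (r+u−y) = ln(F/S)/T
ln(10955/10817) = 0.012677; /T ⇒ 0.030425
y = r + u − ln(F/S)/T = 0.0536 + 0.0239 − 0.030425 = 0.047075
y = 4.71%

4.71%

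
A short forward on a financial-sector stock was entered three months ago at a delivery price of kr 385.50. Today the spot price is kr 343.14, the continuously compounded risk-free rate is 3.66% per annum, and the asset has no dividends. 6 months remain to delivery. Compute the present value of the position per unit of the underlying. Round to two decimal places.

kr 35.37

Current fair forward for the remaining 6 months: F = S·e^(r·T), r = 0.0366
F = 343.14 · e^(0.0366 × 6/12) = 343.14 × 1.018468 = 349.4771
Value of long forward = (F − K)·e^(−rT) = (349.4771 − 385.50) · e^(−0.0366·6/12)
= -36.0229 × 0.981866 = -35.37
Short position value = −(long value) = kr 35.37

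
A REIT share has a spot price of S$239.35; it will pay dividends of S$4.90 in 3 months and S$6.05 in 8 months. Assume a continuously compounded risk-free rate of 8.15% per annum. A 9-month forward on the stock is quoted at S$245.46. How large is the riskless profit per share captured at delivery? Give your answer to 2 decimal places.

S$2.22 per share

PV(dividends) I = 4.90·e^(−0.0815·3/12) + 6.05·e^(−0.0815·8/12) = 10.5312
Fair forward F* = (S − I)·e^(rT) = (239.35 − 10.5312)·e^0.061125 = 228.8188 × 1.063032 = 243.2417
Market S$245.46 > fair 243.2417: forward overpriced → cash-and-carry (borrow at r, buy the stock and collect the dividends, short the forward).
Profit at T = |F_mkt − F*| = |245.46 − 243.2417| = S$2.22 per share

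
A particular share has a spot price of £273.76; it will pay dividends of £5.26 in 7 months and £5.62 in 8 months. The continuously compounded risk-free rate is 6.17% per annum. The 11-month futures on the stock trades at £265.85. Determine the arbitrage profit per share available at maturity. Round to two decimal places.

PV(dividends) I = 5.26·e^(−0.0617·7/12) + 5.62·e^(−0.0617·8/12) = 10.4676
Fair futures F* = (S − I)·e^(rT) = (273.76 − 10.4676)·e^0.056558 = 263.2924 × 1.058188 = 278.6129
Market £265.85 < fair 278.6129: forward underpriced → reverse cash-and-carry (short the stock, invest proceeds at r, pay the dividends, go long the forward).
Profit at T = |F_mkt − F*| = |265.85 − 278.6129| = £12.76 per share

£12.76 per share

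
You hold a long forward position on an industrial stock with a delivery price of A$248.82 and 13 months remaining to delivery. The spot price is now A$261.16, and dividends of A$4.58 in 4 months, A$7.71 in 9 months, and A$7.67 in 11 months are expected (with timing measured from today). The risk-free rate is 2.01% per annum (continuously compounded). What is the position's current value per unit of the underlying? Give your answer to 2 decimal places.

-A$1.97

PV(remaining dividends) I = 4.58·e^(−0.0201·4/12) + 7.71·e^(−0.0201·9/12) + 7.67·e^(−0.0201·11/12) = 19.6740
Current forward F = (S − I)·e^(rT) = (261.16 − 19.6740)·e^(0.0201·13/12) = 241.4860 × 1.022014 = 246.8021
Value (long) = (F − K)·e^(−rT) = (246.8021 − 248.82) × 0.978460 = -1.9744
Value = -A$1.97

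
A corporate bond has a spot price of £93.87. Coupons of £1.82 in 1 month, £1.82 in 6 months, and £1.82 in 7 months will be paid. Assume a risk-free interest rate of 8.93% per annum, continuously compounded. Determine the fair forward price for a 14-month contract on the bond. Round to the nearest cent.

PV(coupons) I = 1.82·e^(−0.0893·1/12) + 1.82·e^(−0.0893·6/12) + 1.82·e^(−0.0893·7/12)
I = 1.8065 + 1.7405 + 1.7276 = 5.2746
F = (S − I)·e^(rT) = (93.87 − 5.2746) · e^(0.0893·14/12)
= 88.5954 · e^0.104183 = 88.5954 × 1.109804 = £98.32

£98.32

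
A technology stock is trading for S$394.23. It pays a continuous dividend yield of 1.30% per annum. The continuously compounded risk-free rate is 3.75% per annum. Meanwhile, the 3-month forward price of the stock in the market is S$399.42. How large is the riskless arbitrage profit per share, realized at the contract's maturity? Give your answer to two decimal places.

S$2.77 per share

Fair forward: F* = S·e^(carry·T), with carry = (r − q) = 0.0375 − 0.0130 = 0.0245
F* = 394.23 · e^(0.0245 × 3/12) = 394.23 · e^0.006125 = 394.23 × 1.006144 = S$396.6521
Market S$399.42 > fair S$396.6521: forward overpriced → cash-and-carry (buy spot, short the forward).
At maturity, profit = |F_mkt − F*| = |399.42 − 396.6521| = S$2.77 per share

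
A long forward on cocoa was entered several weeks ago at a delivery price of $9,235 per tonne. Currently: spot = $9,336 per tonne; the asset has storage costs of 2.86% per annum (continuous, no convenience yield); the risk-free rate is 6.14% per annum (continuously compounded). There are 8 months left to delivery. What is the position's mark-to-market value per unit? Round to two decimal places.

$651.10 per tonne

Current fair forward for the remaining 8 months: F = S·e^((r + u)·T), (r + u) = 0.0614 + 0.0286 = 0.0900
F = 9336 · e^(0.0900 × 8/12) = 9336 × 1.06183655 = 9913.3060
Value of long forward = (F − K)·e^(−rT) = (9913.3060 − 9235) · e^(−0.0614·8/12)
= 678.3060 × 0.95989312 = 651.10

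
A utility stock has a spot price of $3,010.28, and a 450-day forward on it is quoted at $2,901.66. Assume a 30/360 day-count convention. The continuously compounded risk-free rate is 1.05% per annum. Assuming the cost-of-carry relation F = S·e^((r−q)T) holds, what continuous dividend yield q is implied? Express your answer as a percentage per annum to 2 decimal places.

From F = S·e^((r−q)T): (r − q) = ln(F/S)/T
ln(2901.66/3010.28) = ln(0.963917) = -0.036750
(r − q) = -0.036750 / (450/360) = -0.029400
q = r − ln(F/S)/T = 0.0105 + 0.029400 = 0.039900
q = 3.99%

3.99%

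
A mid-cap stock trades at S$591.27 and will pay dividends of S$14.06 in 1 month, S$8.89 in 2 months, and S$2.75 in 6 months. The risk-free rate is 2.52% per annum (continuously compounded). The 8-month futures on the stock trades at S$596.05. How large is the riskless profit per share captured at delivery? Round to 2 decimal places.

PV(dividends) I = 14.06·e^(−0.0252·1/12) + 8.89·e^(−0.0252·2/12) + 2.75·e^(−0.0252·6/12) = 25.5988
Fair futures F* = (S − I)·e^(rT) = (591.27 − 25.5988)·e^0.016800 = 565.6712 × 1.016942 = 575.2548
Market S$596.05 > fair 575.2548: forward overpriced → cash-and-carry (borrow at r, buy the stock and collect the dividends, short the forward).
Profit at T = |F_mkt − F*| = |596.05 − 575.2548| = S$20.80 per share

S$20.80 per share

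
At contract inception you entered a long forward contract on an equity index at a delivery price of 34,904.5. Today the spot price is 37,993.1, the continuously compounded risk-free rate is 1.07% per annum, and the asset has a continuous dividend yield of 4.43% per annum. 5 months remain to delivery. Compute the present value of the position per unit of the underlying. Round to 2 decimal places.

2549.01

Current fair forward for the remaining 5 months: F = S·e^((r − q)·T), (r − q) = 0.0107 − 0.0443 = -0.0336
F = 37993.1 · e^(-0.0336 × 5/12) = 37993.1 × 0.98609754 = 37464.9024
Value of long forward = (F − K)·e^(−rT) = (37464.9024 − 34904.5) · e^(−0.0107·5/12)
= 2560.4024 × 0.99555159 = 2549.01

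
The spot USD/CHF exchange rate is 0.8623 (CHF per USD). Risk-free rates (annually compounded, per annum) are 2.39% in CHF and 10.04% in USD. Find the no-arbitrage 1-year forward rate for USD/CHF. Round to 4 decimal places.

By covered interest parity, F = S · (1+r_CHF)^T / (1+r_USD)^T
= 0.8623 × 1.023900 / 1.100400 = 0.8623 × 0.930480
F = 0.8024 CHF per USD

0.8024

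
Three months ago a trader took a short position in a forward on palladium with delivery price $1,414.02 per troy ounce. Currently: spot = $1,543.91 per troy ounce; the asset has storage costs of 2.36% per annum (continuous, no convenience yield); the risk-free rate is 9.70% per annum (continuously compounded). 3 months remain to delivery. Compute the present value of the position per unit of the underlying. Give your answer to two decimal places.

Current fair forward for the remaining 3 months: F = S·e^((r + u)·T), (r + u) = 0.0970 + 0.0236 = 0.1206
F = 1543.91 · e^(0.1206 × 3/12) = 1543.91 × 1.03060911 = 1591.1677
Value of long forward = (F − K)·e^(−rT) = (1591.1677 − 1414.02) · e^(−0.0970·3/12)
= 177.1477 × 0.97604167 = 172.90
Short position value = −(long value) = -$172.90

-$172.90 per troy ounce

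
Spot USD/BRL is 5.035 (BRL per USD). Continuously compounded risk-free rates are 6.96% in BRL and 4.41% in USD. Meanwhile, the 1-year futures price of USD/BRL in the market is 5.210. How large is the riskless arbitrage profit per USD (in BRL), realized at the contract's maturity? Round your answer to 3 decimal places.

0.045 per USD (in BRL)

Fair futures: F* = S·e^(carry·T), with carry = (r_BRL − r_USD) = 0.0696 − 0.0441 = 0.0255
F* = 5.035 · e^(0.0255 × 1) = 5.035 · e^0.025500 = 5.035 × 1.025828 = 5.1650
Market 5.210 > fair 5.1650: forward overpriced → cash-and-carry (buy spot, short the forward).
At maturity, profit = |F_mkt − F*| = |5.210 − 5.1650| = 0.045 per USD (in BRL)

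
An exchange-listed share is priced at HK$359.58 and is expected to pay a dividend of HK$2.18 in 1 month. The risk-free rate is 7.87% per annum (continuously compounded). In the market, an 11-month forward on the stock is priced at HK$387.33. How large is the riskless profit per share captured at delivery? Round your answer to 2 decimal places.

HK$3.18 per share

PV(dividends) I = 2.18·e^(−0.0787·1/12) = 2.1657
Fair forward F* = (S − I)·e^(rT) = (359.58 − 2.1657)·e^0.072142 = 357.4143 × 1.074808 = 384.1517
Market HK$387.33 > fair 384.1517: forward overpriced → cash-and-carry (borrow at r, buy the stock and collect the dividends, short the forward).
Profit at T = |F_mkt − F*| = |387.33 − 384.1517| = HK$3.18 per share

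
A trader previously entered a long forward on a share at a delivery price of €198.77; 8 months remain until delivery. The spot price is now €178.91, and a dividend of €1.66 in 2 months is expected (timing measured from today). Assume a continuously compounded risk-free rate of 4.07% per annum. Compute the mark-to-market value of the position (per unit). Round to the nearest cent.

PV(remaining dividends) I = 1.66·e^(−0.0407·2/12) = 1.6488
Current forward F = (S − I)·e^(rT) = (178.91 − 1.6488)·e^(0.0407·8/12) = 177.2612 × 1.027505 = 182.1368
Value (long) = (F − K)·e^(−rT) = (182.1368 − 198.77) × 0.973231 = -16.1879
Value = -€16.19

-€16.19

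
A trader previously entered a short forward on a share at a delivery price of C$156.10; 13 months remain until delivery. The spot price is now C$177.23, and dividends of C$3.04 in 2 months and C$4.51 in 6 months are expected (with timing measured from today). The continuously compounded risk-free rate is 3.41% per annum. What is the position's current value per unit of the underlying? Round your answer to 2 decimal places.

PV(remaining dividends) I = 3.04·e^(−0.0341·2/12) + 4.51·e^(−0.0341·6/12) = 7.4565
Current forward F = (S − I)·e^(rT) = (177.23 − 7.4565)·e^(0.0341·13/12) = 169.7735 × 1.037632 = 176.1624
Value (long) = (F − K)·e^(−rT) = (176.1624 − 156.10) × 0.963732 = 19.3348
Short position value = −(long value) = -C$19.33

-C$19.33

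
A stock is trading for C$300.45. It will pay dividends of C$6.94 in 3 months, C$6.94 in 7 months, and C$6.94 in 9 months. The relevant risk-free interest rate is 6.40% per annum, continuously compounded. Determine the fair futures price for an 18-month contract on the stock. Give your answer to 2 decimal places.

C$308.56

PV(dividends) I = 6.94·e^(−0.0640·3/12) + 6.94·e^(−0.0640·7/12) + 6.94·e^(−0.0640·9/12)
I = 6.8298 + 6.6857 + 6.6147 = 20.1302
F = (S − I)·e^(rT) = (300.45 − 20.1302) · e^(0.0640·18/12)
= 280.3198 · e^0.096000 = 280.3198 × 1.100759 = C$308.56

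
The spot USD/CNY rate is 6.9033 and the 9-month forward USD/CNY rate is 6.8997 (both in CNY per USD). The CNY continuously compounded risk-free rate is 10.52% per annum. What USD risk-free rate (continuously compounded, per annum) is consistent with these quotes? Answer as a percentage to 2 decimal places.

10.59%

F = S·e^((r_CNY − r_USD)T) ⇒ r_USD = r_CNY − ln(F/S)/T
ln(6.8997/6.9033) = -0.000522; /(9/12) = -0.000696
r_USD = 0.1052 + 0.000696 = 0.105896
r_USD = 10.59%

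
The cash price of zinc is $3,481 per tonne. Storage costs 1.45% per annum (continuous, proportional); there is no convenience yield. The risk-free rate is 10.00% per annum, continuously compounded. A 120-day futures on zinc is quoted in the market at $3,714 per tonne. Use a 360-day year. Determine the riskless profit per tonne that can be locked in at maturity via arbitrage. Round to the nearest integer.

Fair futures: F* = S·e^(carry·T), with carry = (r + u) = 0.1000 + 0.0145 = 0.1145
F* = 3481 · e^(0.1145 × 120/360) = 3481 · e^0.038167 = 3481 × 1.038905 = $3616.4283
Market $3714 > fair $3616.4283: forward overpriced → cash-and-carry (buy spot, short the forward).
At maturity, profit = |F_mkt − F*| = |3714 − 3616.4283| = $98 per tonne

$98 per tonne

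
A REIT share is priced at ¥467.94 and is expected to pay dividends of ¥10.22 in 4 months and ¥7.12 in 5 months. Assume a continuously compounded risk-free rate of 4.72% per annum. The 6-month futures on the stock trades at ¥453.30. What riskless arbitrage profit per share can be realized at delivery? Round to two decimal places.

¥8.37 per share

PV(dividends) I = 10.22·e^(−0.0472·4/12) + 7.12·e^(−0.0472·5/12) = 17.0418
Fair futures F* = (S − I)·e^(rT) = (467.94 − 17.0418)·e^0.023600 = 450.8982 × 1.023881 = 461.6661
Market ¥453.30 < fair 461.6661: forward underpriced → reverse cash-and-carry (short the stock, invest proceeds at r, pay the dividends, go long the forward).
Profit at T = |F_mkt − F*| = |453.30 − 461.6661| = ¥8.37 per share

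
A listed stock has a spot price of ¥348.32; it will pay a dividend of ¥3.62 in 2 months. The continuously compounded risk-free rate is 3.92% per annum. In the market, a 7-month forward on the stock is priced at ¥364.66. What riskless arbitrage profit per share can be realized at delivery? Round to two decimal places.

PV(dividends) I = 3.62·e^(−0.0392·2/12) = 3.5964
Fair forward F* = (S − I)·e^(rT) = (348.32 − 3.5964)·e^0.022867 = 344.7236 × 1.023130 = 352.6971
Market ¥364.66 > fair 352.6971: forward overpriced → cash-and-carry (borrow at r, buy the stock and collect the dividends, short the forward).
Profit at T = |F_mkt − F*| = |364.66 − 352.6971| = ¥11.96 per share

¥11.96 per share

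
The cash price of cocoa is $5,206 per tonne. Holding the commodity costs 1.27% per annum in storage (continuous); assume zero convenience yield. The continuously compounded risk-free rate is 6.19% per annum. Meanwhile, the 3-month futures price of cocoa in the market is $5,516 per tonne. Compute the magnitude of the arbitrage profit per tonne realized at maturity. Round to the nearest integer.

$212 per tonne

Fair futures: F* = S·e^(carry·T), with carry = (r + u) = 0.0619 + 0.0127 = 0.0746
F* = 5206 · e^(0.0746 × 3/12) = 5206 · e^0.018650 = 5206 × 1.018825 = $5304.0030
Market $5516 > fair $5304.0030: forward overpriced → cash-and-carry (buy spot, short the forward).
At maturity, profit = |F_mkt − F*| = |5516 − 5304.0030| = $212 per tonne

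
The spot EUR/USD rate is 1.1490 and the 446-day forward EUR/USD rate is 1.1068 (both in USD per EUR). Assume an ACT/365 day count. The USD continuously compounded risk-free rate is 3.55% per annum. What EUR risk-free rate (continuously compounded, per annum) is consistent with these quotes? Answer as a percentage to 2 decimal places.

6.61%

F = S·e^((r_USD − r_EUR)T) ⇒ r_EUR = r_USD − ln(F/S)/T
ln(1.1068/1.1490) = -0.037419; /(446/365) = -0.030623
r_EUR = 0.0355 + 0.030623 = 0.066123
r_EUR = 6.61%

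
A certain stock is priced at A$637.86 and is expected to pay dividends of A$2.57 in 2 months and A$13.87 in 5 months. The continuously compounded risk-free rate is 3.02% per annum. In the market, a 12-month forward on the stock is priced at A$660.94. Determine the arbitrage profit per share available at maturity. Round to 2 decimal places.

PV(dividends) I = 2.57·e^(−0.0302·2/12) + 13.87·e^(−0.0302·5/12) = 16.2537
Fair forward F* = (S − I)·e^(rT) = (637.86 − 16.2537)·e^0.030200 = 621.6063 × 1.030661 = 640.6654
Market A$660.94 > fair 640.6654: forward overpriced → cash-and-carry (borrow at r, buy the stock and collect the dividends, short the forward).
Profit at T = |F_mkt − F*| = |660.94 − 640.6654| = A$20.27 per share

A$20.27 per share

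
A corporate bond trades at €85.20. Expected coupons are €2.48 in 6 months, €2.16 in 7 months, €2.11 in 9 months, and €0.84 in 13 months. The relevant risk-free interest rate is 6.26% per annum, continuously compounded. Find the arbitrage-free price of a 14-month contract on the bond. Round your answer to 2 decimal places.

PV(coupons) I = 2.48·e^(−0.0626·6/12) + 2.16·e^(−0.0626·7/12) + 2.11·e^(−0.0626·9/12) + 0.84·e^(−0.0626·13/12)
I = 2.4036 + 2.0825 + 2.0132 + 0.7849 = 7.2842
F = (S − I)·e^(rT) = (85.20 − 7.2842) · e^(0.0626·14/12)
= 77.9158 · e^0.073033 = 77.9158 × 1.075766 = €83.82

€83.82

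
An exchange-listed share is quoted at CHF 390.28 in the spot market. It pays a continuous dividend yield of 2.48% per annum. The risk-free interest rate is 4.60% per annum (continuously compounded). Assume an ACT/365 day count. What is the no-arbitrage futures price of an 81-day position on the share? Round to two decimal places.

CHF 392.12

F = S·e^((r − q)T) = 390.28 · e^((0.0460 − 0.0248) × 81/365)
= 390.28 · e^0.004705 = 390.28 × 1.004716
F = CHF 392.12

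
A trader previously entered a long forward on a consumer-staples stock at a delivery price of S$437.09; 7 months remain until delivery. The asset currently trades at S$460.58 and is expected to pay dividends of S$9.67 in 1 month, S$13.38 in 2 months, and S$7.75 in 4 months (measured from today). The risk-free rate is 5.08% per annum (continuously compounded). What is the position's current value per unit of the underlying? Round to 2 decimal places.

S$5.74

PV(remaining dividends) I = 9.67·e^(−0.0508·1/12) + 13.38·e^(−0.0508·2/12) + 7.75·e^(−0.0508·4/12) = 30.5162
Current forward F = (S − I)·e^(rT) = (460.58 − 30.5162)·e^(0.0508·7/12) = 430.0638 × 1.030077 = 442.9988
Value (long) = (F − K)·e^(−rT) = (442.9988 − 437.09) × 0.970801 = 5.7363
Value = S$5.74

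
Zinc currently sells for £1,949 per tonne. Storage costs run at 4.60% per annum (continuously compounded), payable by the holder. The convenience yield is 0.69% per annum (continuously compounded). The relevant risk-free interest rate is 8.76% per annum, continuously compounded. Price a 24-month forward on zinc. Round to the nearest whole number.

Net carry = r + u − y = 0.0876 + 0.0460 − 0.0069 = 0.1267
F = S·e^((r+u−y)T) = 1949 · e^(0.1267 × 24/12) = 1949 · e^0.253400
= 1949 × 1.288399 = £2,511 per tonne

£2,511 per tonne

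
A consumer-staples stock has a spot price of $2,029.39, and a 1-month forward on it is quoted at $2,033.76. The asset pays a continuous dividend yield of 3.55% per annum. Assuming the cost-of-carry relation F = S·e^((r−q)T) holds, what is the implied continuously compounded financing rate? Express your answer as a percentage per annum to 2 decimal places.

From F = S·e^((r−q)T): (r − q) = ln(F/S)/T
ln(2033.76/2029.39) = ln(1.002153) = 0.002151
(r − q) = 0.002151 / (1/12) = 0.025812
r = ln(F/S)/T + q = 0.025812 + 0.0355 = 0.061312
r = 6.13%

6.13%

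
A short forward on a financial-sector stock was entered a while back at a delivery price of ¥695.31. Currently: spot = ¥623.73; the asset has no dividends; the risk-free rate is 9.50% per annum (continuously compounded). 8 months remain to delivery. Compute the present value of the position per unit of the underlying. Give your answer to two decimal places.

¥28.91

Current fair forward for the remaining 8 months: F = S·e^(r·T), r = 0.0950
F = 623.73 · e^(0.0950 × 8/12) = 623.73 × 1.065382 = 664.5107
Value of long forward = (F − K)·e^(−rT) = (664.5107 − 695.31) · e^(−0.0950·8/12)
= -30.7993 × 0.938631 = -28.91
Short position value = −(long value) = ¥28.91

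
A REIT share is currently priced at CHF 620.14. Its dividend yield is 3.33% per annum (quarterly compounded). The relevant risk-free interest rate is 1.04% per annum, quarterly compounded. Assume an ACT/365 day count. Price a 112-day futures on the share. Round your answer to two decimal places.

CHF 615.82

F = S · (1+r/4)^(4T) / (1+q/4)^(4T)
= 620.14 × 1.003192 / 1.010228 = 620.14 × 0.993035
F = CHF 615.82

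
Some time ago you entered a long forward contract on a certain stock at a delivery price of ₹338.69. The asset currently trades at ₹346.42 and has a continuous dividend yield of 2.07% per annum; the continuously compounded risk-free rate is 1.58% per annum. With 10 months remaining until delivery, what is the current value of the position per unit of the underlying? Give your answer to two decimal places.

₹6.24

Current fair forward for the remaining 10 months: F = S·e^((r − q)·T), (r − q) = 0.0158 − 0.0207 = -0.0049
F = 346.42 · e^(-0.0049 × 10/12) = 346.42 × 0.995925 = 345.0083
Value of long forward = (F − K)·e^(−rT) = (345.0083 − 338.69) · e^(−0.0158·10/12)
= 6.3183 × 0.986920 = 6.24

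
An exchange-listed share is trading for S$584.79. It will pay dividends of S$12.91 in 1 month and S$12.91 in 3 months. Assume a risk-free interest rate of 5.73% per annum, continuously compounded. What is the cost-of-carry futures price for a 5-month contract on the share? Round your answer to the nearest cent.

S$572.73

PV(dividends) I = 12.91·e^(−0.0573·1/12) + 12.91·e^(−0.0573·3/12)
I = 12.8485 + 12.7264 = 25.5749
F = (S − I)·e^(rT) = (584.79 − 25.5749) · e^(0.0573·5/12)
= 559.2151 · e^0.023875 = 559.2151 × 1.024162 = S$572.73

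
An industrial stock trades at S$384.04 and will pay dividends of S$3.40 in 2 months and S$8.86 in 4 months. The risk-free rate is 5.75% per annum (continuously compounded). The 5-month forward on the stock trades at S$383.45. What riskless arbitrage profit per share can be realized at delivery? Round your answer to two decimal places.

S$2.45 per share

PV(dividends) I = 3.40·e^(−0.0575·2/12) + 8.86·e^(−0.0575·4/12) = 12.0594
Fair forward F* = (S − I)·e^(rT) = (384.04 − 12.0594)·e^0.023958 = 371.9806 × 1.024247 = 381.0000
Market S$383.45 > fair 381.0000: forward overpriced → cash-and-carry (borrow at r, buy the stock and collect the dividends, short the forward).
Profit at T = |F_mkt − F*| = |383.45 − 381.0000| = S$2.45 per share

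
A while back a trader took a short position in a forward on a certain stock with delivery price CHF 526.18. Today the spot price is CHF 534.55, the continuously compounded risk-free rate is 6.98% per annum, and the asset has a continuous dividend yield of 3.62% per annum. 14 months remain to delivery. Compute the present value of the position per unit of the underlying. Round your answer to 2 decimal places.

Current fair forward for the remaining 14 months: F = S·e^((r − q)·T), (r − q) = 0.0698 − 0.0362 = 0.0336
F = 534.55 · e^(0.0336 × 14/12) = 534.55 × 1.039978 = 555.9202
Value of long forward = (F − K)·e^(−rT) = (555.9202 − 526.18) · e^(−0.0698·14/12)
= 29.7402 × 0.921794 = 27.41
Short position value = −(long value) = -CHF 27.41

-CHF 27.41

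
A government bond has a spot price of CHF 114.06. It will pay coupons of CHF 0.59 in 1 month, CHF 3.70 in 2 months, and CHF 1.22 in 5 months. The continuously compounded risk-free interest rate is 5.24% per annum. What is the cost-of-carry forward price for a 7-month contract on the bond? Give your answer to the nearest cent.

CHF 111.98

PV(coupons) I = 0.59·e^(−0.0524·1/12) + 3.70·e^(−0.0524·2/12) + 1.22·e^(−0.0524·5/12)
I = 0.5874 + 3.6678 + 1.1937 = 5.4489
F = (S − I)·e^(rT) = (114.06 − 5.4489) · e^(0.0524·7/12)
= 108.6111 · e^0.030567 = 108.6111 × 1.031039 = CHF 111.98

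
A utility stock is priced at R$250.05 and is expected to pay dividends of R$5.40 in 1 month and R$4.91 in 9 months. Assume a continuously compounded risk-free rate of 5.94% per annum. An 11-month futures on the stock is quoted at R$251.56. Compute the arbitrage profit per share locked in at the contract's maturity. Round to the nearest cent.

R$1.85 per share

PV(dividends) I = 5.40·e^(−0.0594·1/12) + 4.91·e^(−0.0594·9/12) = 10.0694
Fair futures F* = (S − I)·e^(rT) = (250.05 − 10.0694)·e^0.054450 = 239.9806 × 1.055960 = 253.4099
Market R$251.56 < fair 253.4099: forward underpriced → reverse cash-and-carry (short the stock, invest proceeds at r, pay the dividends, go long the forward).
Profit at T = |F_mkt − F*| = |251.56 − 253.4099| = R$1.85 per share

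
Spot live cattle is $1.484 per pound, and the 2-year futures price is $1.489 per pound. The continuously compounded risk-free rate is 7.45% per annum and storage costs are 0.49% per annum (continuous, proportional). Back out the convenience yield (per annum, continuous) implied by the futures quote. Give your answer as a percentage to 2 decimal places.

F = S·e^((r+u−y)T) ⇒ (r+u−y) = ln(F/S)/T
ln(1.489/1.484) = 0.003364; /T ⇒ 0.001682
y = r + u − ln(F/S)/T = 0.0745 + 0.0049 − 0.001682 = 0.077718
y = 7.77%

7.77%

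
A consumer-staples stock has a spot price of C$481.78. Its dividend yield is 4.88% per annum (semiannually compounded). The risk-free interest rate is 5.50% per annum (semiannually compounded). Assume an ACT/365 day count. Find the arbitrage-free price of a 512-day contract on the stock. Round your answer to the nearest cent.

C$485.88

F = S · (1+r/2)^(2T) / (1+q/2)^(2T)
= 481.78 × 1.079080 / 1.069971 = 481.78 × 1.008513
F = C$485.88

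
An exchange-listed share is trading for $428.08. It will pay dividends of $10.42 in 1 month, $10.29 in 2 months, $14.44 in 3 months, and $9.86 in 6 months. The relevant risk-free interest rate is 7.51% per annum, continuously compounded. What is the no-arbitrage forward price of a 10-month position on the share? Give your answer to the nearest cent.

$408.69

PV(dividends) I = 10.42·e^(−0.0751·1/12) + 10.29·e^(−0.0751·2/12) + 14.44·e^(−0.0751·3/12) + 9.86·e^(−0.0751·6/12)
I = 10.3550 + 10.1620 + 14.1714 + 9.4966 = 44.1850
F = (S − I)·e^(rT) = (428.08 − 44.1850) · e^(0.0751·10/12)
= 383.8950 · e^0.062583 = 383.8950 × 1.064583 = $408.69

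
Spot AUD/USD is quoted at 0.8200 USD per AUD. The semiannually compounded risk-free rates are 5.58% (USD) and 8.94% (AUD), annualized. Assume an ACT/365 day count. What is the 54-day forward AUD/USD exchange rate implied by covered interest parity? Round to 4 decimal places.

By covered interest parity, F = S · (1+r_USD/2)^(2T) / (1+r_AUD/2)^(2T)
= 0.8200 × 1.008176 / 1.013023 = 0.8200 × 0.995215
F = 0.8161 USD per AUD

0.8161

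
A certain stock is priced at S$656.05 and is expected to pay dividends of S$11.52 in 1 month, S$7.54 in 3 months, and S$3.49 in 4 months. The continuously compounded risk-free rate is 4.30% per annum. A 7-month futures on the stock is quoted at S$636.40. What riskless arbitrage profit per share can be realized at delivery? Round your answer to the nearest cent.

S$13.37 per share

PV(dividends) I = 11.52·e^(−0.0430·1/12) + 7.54·e^(−0.0430·3/12) + 3.49·e^(−0.0430·4/12) = 22.3785
Fair futures F* = (S − I)·e^(rT) = (656.05 − 22.3785)·e^0.025083 = 633.6715 × 1.025400 = 649.7668
Market S$636.40 < fair 649.7668: forward underpriced → reverse cash-and-carry (short the stock, invest proceeds at r, pay the dividends, go long the forward).
Profit at T = |F_mkt − F*| = |636.40 − 649.7668| = S$13.37 per share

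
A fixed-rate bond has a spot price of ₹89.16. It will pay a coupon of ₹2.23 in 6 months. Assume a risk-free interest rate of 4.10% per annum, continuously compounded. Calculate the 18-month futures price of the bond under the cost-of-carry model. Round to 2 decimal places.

PV(coupons) I = 2.23·e^(−0.0410·6/12)
I = 2.1848
F = (S − I)·e^(rT) = (89.16 − 2.1848) · e^(0.0410·18/12)
= 86.9752 · e^0.061500 = 86.9752 × 1.063430 = ₹92.49

₹92.49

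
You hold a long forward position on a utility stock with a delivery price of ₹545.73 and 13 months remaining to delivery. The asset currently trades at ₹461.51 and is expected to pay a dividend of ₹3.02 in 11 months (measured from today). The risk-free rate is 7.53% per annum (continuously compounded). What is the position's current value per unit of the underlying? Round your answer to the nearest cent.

-₹44.29

PV(remaining dividends) I = 3.02·e^(−0.0753·11/12) = 2.8186
Current forward F = (S − I)·e^(rT) = (461.51 − 2.8186)·e^(0.0753·13/12) = 458.6914 × 1.084995 = 497.6779
Value (long) = (F − K)·e^(−rT) = (497.6779 − 545.73) × 0.921664 = -44.2879
Value = -₹44.29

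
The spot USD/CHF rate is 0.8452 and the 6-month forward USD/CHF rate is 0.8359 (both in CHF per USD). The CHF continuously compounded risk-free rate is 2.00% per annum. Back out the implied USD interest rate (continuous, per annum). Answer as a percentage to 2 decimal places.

F = S·e^((r_CHF − r_USD)T) ⇒ r_USD = r_CHF − ln(F/S)/T
ln(0.8359/0.8452) = -0.011064; /(6/12) = -0.022128
r_USD = 0.0200 + 0.022128 = 0.042128
r_USD = 4.21%

4.21%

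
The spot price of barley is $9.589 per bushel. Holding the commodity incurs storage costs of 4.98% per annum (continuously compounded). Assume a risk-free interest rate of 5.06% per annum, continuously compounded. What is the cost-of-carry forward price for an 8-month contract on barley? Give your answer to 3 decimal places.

Net carry = r + u − y = 0.0506 + 0.0498 − 0.0000 = 0.1004
F = S·e^((r+u−y)T) = 9.589 · e^(0.1004 × 8/12) = 9.589 · e^0.066933
= 9.589 × 1.069224 = $10.253 per bushel

$10.253 per bushel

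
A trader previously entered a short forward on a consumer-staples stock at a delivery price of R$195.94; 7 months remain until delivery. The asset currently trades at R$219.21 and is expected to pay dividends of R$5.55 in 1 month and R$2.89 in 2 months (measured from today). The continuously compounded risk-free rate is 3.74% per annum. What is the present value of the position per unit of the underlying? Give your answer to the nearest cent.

-R$19.09

PV(remaining dividends) I = 5.55·e^(−0.0374·1/12) + 2.89·e^(−0.0374·2/12) = 8.4048
Current forward F = (S − I)·e^(rT) = (219.21 − 8.4048)·e^(0.0374·7/12) = 210.8052 × 1.022056 = 215.4547
Value (long) = (F − K)·e^(−rT) = (215.4547 − 195.94) × 0.978420 = 19.0936
Short position value = −(long value) = -R$19.09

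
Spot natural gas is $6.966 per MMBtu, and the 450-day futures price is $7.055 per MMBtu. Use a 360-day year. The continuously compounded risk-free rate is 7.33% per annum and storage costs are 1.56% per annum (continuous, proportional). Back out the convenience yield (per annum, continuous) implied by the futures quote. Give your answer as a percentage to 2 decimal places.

F = S·e^((r+u−y)T) ⇒ (r+u−y) = ln(F/S)/T
ln(7.055/6.966) = 0.012695; /T ⇒ 0.010156
y = r + u − ln(F/S)/T = 0.0733 + 0.0156 − 0.010156 = 0.078744
y = 7.87%

7.87%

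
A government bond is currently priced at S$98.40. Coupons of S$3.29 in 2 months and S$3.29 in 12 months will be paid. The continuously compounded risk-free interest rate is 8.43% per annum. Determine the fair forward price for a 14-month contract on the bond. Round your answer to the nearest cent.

PV(coupons) I = 3.29·e^(−0.0843·2/12) + 3.29·e^(−0.0843·12/12)
I = 3.2441 + 3.0240 = 6.2681
F = (S − I)·e^(rT) = (98.40 − 6.2681) · e^(0.0843·14/12)
= 92.1319 · e^0.098350 = 92.1319 × 1.103349 = S$101.65

S$101.65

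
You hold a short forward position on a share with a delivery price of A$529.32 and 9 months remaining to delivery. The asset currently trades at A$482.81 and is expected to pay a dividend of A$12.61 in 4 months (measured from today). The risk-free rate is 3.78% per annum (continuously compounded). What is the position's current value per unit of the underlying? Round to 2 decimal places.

A$44.17

PV(remaining dividends) I = 12.61·e^(−0.0378·4/12) = 12.4521
Current forward F = (S − I)·e^(rT) = (482.81 − 12.4521)·e^(0.0378·9/12) = 470.3579 × 1.028756 = 483.8835
Value (long) = (F − K)·e^(−rT) = (483.8835 − 529.32) × 0.972048 = -44.1665
Short position value = −(long value) = A$44.17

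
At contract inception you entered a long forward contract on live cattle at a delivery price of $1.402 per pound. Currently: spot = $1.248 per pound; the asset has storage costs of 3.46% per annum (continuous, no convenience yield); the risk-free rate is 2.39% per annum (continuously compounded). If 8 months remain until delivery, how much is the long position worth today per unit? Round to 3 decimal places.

Current fair forward for the remaining 8 months: F = S·e^((r + u)·T), (r + u) = 0.0239 + 0.0346 = 0.0585
F = 1.248 · e^(0.0585 × 8/12) = 1.248 × 1.039770 = 1.2976
Value of long forward = (F − K)·e^(−rT) = (1.2976 − 1.402) · e^(−0.0239·8/12)
= -0.1044 × 0.984193 = -0.103

-$0.103 per pound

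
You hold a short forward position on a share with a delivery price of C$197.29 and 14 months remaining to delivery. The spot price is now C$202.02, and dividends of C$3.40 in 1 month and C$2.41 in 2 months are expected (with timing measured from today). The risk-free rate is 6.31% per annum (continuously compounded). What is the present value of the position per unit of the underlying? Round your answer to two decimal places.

-C$12.97

PV(remaining dividends) I = 3.40·e^(−0.0631·1/12) + 2.41·e^(−0.0631·2/12) = 5.7670
Current forward F = (S − I)·e^(rT) = (202.02 − 5.7670)·e^(0.0631·14/12) = 196.2530 × 1.076394 = 211.2456
Value (long) = (F − K)·e^(−rT) = (211.2456 − 197.29) × 0.929028 = 12.9651
Short position value = −(long value) = -C$12.97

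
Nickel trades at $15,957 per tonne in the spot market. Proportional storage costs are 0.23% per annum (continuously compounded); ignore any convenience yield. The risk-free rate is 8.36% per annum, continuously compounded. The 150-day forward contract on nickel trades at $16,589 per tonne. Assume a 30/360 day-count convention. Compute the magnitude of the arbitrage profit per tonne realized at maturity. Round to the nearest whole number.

$51 per tonne

Fair forward: F* = S·e^(carry·T), with carry = (r + u) = 0.0836 + 0.0023 = 0.0859
F* = 15957 · e^(0.0859 × 150/360) = 15957 · e^0.035792 = 15957 × 1.036440 = $16538.4731
Market $16589 > fair $16538.4731: forward overpriced → cash-and-carry (buy spot, short the forward).
At maturity, profit = |F_mkt − F*| = |16589 − 16538.4731| = $51 per tonne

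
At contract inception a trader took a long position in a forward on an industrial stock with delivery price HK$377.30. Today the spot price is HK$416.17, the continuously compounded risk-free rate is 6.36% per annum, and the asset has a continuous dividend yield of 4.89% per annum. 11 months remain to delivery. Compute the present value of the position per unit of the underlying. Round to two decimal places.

Current fair forward for the remaining 11 months: F = S·e^((r − q)·T), (r − q) = 0.0636 − 0.0489 = 0.0147
F = 416.17 · e^(0.0147 × 11/12) = 416.17 × 1.013566 = 421.8158
Value of long forward = (F − K)·e^(−rT) = (421.8158 − 377.30) · e^(−0.0636·11/12)
= 44.5158 × 0.943367 = 41.99

HK$41.99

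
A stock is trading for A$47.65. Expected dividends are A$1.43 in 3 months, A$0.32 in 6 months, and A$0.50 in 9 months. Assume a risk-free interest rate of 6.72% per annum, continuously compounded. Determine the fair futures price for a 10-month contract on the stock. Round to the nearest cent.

PV(dividends) I = 1.43·e^(−0.0672·3/12) + 0.32·e^(−0.0672·6/12) + 0.50·e^(−0.0672·9/12)
I = 1.4062 + 0.3094 + 0.4754 = 2.1910
F = (S − I)·e^(rT) = (47.65 − 2.1910) · e^(0.0672·10/12)
= 45.4590 · e^0.056000 = 45.4590 × 1.057598 = A$48.08

A$48.08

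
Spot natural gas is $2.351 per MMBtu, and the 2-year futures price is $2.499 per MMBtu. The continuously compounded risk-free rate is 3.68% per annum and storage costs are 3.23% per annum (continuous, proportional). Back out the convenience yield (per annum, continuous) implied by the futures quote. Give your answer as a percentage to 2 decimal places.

3.86%

F = S·e^((r+u−y)T) ⇒ (r+u−y) = ln(F/S)/T
ln(2.499/2.351) = 0.061050; /T ⇒ 0.030525
y = r + u − ln(F/S)/T = 0.0368 + 0.0323 − 0.030525 = 0.038575
y = 3.86%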